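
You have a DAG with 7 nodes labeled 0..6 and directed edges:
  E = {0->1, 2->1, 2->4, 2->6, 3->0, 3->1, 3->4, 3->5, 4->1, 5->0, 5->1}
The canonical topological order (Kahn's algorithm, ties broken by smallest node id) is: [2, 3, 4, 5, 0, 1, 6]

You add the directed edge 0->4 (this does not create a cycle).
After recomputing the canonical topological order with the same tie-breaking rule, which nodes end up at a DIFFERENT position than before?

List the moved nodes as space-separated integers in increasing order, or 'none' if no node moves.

Answer: 0 4 5

Derivation:
Old toposort: [2, 3, 4, 5, 0, 1, 6]
Added edge 0->4
Recompute Kahn (smallest-id tiebreak):
  initial in-degrees: [2, 5, 0, 0, 3, 1, 1]
  ready (indeg=0): [2, 3]
  pop 2: indeg[1]->4; indeg[4]->2; indeg[6]->0 | ready=[3, 6] | order so far=[2]
  pop 3: indeg[0]->1; indeg[1]->3; indeg[4]->1; indeg[5]->0 | ready=[5, 6] | order so far=[2, 3]
  pop 5: indeg[0]->0; indeg[1]->2 | ready=[0, 6] | order so far=[2, 3, 5]
  pop 0: indeg[1]->1; indeg[4]->0 | ready=[4, 6] | order so far=[2, 3, 5, 0]
  pop 4: indeg[1]->0 | ready=[1, 6] | order so far=[2, 3, 5, 0, 4]
  pop 1: no out-edges | ready=[6] | order so far=[2, 3, 5, 0, 4, 1]
  pop 6: no out-edges | ready=[] | order so far=[2, 3, 5, 0, 4, 1, 6]
New canonical toposort: [2, 3, 5, 0, 4, 1, 6]
Compare positions:
  Node 0: index 4 -> 3 (moved)
  Node 1: index 5 -> 5 (same)
  Node 2: index 0 -> 0 (same)
  Node 3: index 1 -> 1 (same)
  Node 4: index 2 -> 4 (moved)
  Node 5: index 3 -> 2 (moved)
  Node 6: index 6 -> 6 (same)
Nodes that changed position: 0 4 5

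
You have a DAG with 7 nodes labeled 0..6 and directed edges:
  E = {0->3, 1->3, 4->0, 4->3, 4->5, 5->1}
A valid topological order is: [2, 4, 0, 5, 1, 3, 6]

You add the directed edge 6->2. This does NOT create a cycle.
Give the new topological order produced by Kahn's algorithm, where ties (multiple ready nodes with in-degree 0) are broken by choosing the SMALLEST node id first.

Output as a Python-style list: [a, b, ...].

Answer: [4, 0, 5, 1, 3, 6, 2]

Derivation:
Old toposort: [2, 4, 0, 5, 1, 3, 6]
Added edge: 6->2
Position of 6 (6) > position of 2 (0). Must reorder: 6 must now come before 2.
Run Kahn's algorithm (break ties by smallest node id):
  initial in-degrees: [1, 1, 1, 3, 0, 1, 0]
  ready (indeg=0): [4, 6]
  pop 4: indeg[0]->0; indeg[3]->2; indeg[5]->0 | ready=[0, 5, 6] | order so far=[4]
  pop 0: indeg[3]->1 | ready=[5, 6] | order so far=[4, 0]
  pop 5: indeg[1]->0 | ready=[1, 6] | order so far=[4, 0, 5]
  pop 1: indeg[3]->0 | ready=[3, 6] | order so far=[4, 0, 5, 1]
  pop 3: no out-edges | ready=[6] | order so far=[4, 0, 5, 1, 3]
  pop 6: indeg[2]->0 | ready=[2] | order so far=[4, 0, 5, 1, 3, 6]
  pop 2: no out-edges | ready=[] | order so far=[4, 0, 5, 1, 3, 6, 2]
  Result: [4, 0, 5, 1, 3, 6, 2]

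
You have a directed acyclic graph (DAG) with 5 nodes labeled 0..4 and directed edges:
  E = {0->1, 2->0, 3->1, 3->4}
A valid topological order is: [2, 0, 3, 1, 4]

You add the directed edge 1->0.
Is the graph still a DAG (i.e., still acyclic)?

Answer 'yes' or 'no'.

Answer: no

Derivation:
Given toposort: [2, 0, 3, 1, 4]
Position of 1: index 3; position of 0: index 1
New edge 1->0: backward (u after v in old order)
Backward edge: old toposort is now invalid. Check if this creates a cycle.
Does 0 already reach 1? Reachable from 0: [0, 1]. YES -> cycle!
Still a DAG? no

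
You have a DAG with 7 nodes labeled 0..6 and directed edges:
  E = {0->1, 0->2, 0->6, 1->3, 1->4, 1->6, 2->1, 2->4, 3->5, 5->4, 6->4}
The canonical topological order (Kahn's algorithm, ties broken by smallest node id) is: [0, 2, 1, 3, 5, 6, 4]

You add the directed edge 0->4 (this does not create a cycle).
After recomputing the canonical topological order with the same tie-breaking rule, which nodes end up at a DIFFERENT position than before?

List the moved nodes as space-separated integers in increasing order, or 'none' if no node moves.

Old toposort: [0, 2, 1, 3, 5, 6, 4]
Added edge 0->4
Recompute Kahn (smallest-id tiebreak):
  initial in-degrees: [0, 2, 1, 1, 5, 1, 2]
  ready (indeg=0): [0]
  pop 0: indeg[1]->1; indeg[2]->0; indeg[4]->4; indeg[6]->1 | ready=[2] | order so far=[0]
  pop 2: indeg[1]->0; indeg[4]->3 | ready=[1] | order so far=[0, 2]
  pop 1: indeg[3]->0; indeg[4]->2; indeg[6]->0 | ready=[3, 6] | order so far=[0, 2, 1]
  pop 3: indeg[5]->0 | ready=[5, 6] | order so far=[0, 2, 1, 3]
  pop 5: indeg[4]->1 | ready=[6] | order so far=[0, 2, 1, 3, 5]
  pop 6: indeg[4]->0 | ready=[4] | order so far=[0, 2, 1, 3, 5, 6]
  pop 4: no out-edges | ready=[] | order so far=[0, 2, 1, 3, 5, 6, 4]
New canonical toposort: [0, 2, 1, 3, 5, 6, 4]
Compare positions:
  Node 0: index 0 -> 0 (same)
  Node 1: index 2 -> 2 (same)
  Node 2: index 1 -> 1 (same)
  Node 3: index 3 -> 3 (same)
  Node 4: index 6 -> 6 (same)
  Node 5: index 4 -> 4 (same)
  Node 6: index 5 -> 5 (same)
Nodes that changed position: none

Answer: none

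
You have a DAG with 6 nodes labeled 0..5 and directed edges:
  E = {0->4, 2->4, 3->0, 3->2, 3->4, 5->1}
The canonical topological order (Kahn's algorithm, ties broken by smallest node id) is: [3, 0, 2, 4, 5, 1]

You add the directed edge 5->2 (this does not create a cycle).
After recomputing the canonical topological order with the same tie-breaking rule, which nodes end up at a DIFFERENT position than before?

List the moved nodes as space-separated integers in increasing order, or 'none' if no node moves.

Old toposort: [3, 0, 2, 4, 5, 1]
Added edge 5->2
Recompute Kahn (smallest-id tiebreak):
  initial in-degrees: [1, 1, 2, 0, 3, 0]
  ready (indeg=0): [3, 5]
  pop 3: indeg[0]->0; indeg[2]->1; indeg[4]->2 | ready=[0, 5] | order so far=[3]
  pop 0: indeg[4]->1 | ready=[5] | order so far=[3, 0]
  pop 5: indeg[1]->0; indeg[2]->0 | ready=[1, 2] | order so far=[3, 0, 5]
  pop 1: no out-edges | ready=[2] | order so far=[3, 0, 5, 1]
  pop 2: indeg[4]->0 | ready=[4] | order so far=[3, 0, 5, 1, 2]
  pop 4: no out-edges | ready=[] | order so far=[3, 0, 5, 1, 2, 4]
New canonical toposort: [3, 0, 5, 1, 2, 4]
Compare positions:
  Node 0: index 1 -> 1 (same)
  Node 1: index 5 -> 3 (moved)
  Node 2: index 2 -> 4 (moved)
  Node 3: index 0 -> 0 (same)
  Node 4: index 3 -> 5 (moved)
  Node 5: index 4 -> 2 (moved)
Nodes that changed position: 1 2 4 5

Answer: 1 2 4 5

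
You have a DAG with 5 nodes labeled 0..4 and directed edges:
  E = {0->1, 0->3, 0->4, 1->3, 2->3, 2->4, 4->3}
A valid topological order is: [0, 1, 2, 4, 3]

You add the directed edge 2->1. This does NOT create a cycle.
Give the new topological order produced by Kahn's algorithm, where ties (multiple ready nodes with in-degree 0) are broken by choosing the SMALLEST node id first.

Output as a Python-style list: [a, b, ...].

Answer: [0, 2, 1, 4, 3]

Derivation:
Old toposort: [0, 1, 2, 4, 3]
Added edge: 2->1
Position of 2 (2) > position of 1 (1). Must reorder: 2 must now come before 1.
Run Kahn's algorithm (break ties by smallest node id):
  initial in-degrees: [0, 2, 0, 4, 2]
  ready (indeg=0): [0, 2]
  pop 0: indeg[1]->1; indeg[3]->3; indeg[4]->1 | ready=[2] | order so far=[0]
  pop 2: indeg[1]->0; indeg[3]->2; indeg[4]->0 | ready=[1, 4] | order so far=[0, 2]
  pop 1: indeg[3]->1 | ready=[4] | order so far=[0, 2, 1]
  pop 4: indeg[3]->0 | ready=[3] | order so far=[0, 2, 1, 4]
  pop 3: no out-edges | ready=[] | order so far=[0, 2, 1, 4, 3]
  Result: [0, 2, 1, 4, 3]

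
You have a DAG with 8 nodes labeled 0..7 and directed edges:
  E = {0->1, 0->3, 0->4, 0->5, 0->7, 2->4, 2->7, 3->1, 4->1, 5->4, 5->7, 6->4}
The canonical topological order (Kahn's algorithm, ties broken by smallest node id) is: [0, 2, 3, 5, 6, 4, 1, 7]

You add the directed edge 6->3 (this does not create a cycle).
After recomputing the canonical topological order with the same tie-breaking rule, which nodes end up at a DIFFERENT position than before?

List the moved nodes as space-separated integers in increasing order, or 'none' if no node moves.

Old toposort: [0, 2, 3, 5, 6, 4, 1, 7]
Added edge 6->3
Recompute Kahn (smallest-id tiebreak):
  initial in-degrees: [0, 3, 0, 2, 4, 1, 0, 3]
  ready (indeg=0): [0, 2, 6]
  pop 0: indeg[1]->2; indeg[3]->1; indeg[4]->3; indeg[5]->0; indeg[7]->2 | ready=[2, 5, 6] | order so far=[0]
  pop 2: indeg[4]->2; indeg[7]->1 | ready=[5, 6] | order so far=[0, 2]
  pop 5: indeg[4]->1; indeg[7]->0 | ready=[6, 7] | order so far=[0, 2, 5]
  pop 6: indeg[3]->0; indeg[4]->0 | ready=[3, 4, 7] | order so far=[0, 2, 5, 6]
  pop 3: indeg[1]->1 | ready=[4, 7] | order so far=[0, 2, 5, 6, 3]
  pop 4: indeg[1]->0 | ready=[1, 7] | order so far=[0, 2, 5, 6, 3, 4]
  pop 1: no out-edges | ready=[7] | order so far=[0, 2, 5, 6, 3, 4, 1]
  pop 7: no out-edges | ready=[] | order so far=[0, 2, 5, 6, 3, 4, 1, 7]
New canonical toposort: [0, 2, 5, 6, 3, 4, 1, 7]
Compare positions:
  Node 0: index 0 -> 0 (same)
  Node 1: index 6 -> 6 (same)
  Node 2: index 1 -> 1 (same)
  Node 3: index 2 -> 4 (moved)
  Node 4: index 5 -> 5 (same)
  Node 5: index 3 -> 2 (moved)
  Node 6: index 4 -> 3 (moved)
  Node 7: index 7 -> 7 (same)
Nodes that changed position: 3 5 6

Answer: 3 5 6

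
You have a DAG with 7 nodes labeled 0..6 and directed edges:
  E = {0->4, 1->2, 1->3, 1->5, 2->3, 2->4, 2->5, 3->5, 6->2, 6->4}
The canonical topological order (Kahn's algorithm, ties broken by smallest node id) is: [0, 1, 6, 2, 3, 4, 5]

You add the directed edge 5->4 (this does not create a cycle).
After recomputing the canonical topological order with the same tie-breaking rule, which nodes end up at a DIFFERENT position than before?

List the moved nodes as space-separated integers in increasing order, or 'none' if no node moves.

Answer: 4 5

Derivation:
Old toposort: [0, 1, 6, 2, 3, 4, 5]
Added edge 5->4
Recompute Kahn (smallest-id tiebreak):
  initial in-degrees: [0, 0, 2, 2, 4, 3, 0]
  ready (indeg=0): [0, 1, 6]
  pop 0: indeg[4]->3 | ready=[1, 6] | order so far=[0]
  pop 1: indeg[2]->1; indeg[3]->1; indeg[5]->2 | ready=[6] | order so far=[0, 1]
  pop 6: indeg[2]->0; indeg[4]->2 | ready=[2] | order so far=[0, 1, 6]
  pop 2: indeg[3]->0; indeg[4]->1; indeg[5]->1 | ready=[3] | order so far=[0, 1, 6, 2]
  pop 3: indeg[5]->0 | ready=[5] | order so far=[0, 1, 6, 2, 3]
  pop 5: indeg[4]->0 | ready=[4] | order so far=[0, 1, 6, 2, 3, 5]
  pop 4: no out-edges | ready=[] | order so far=[0, 1, 6, 2, 3, 5, 4]
New canonical toposort: [0, 1, 6, 2, 3, 5, 4]
Compare positions:
  Node 0: index 0 -> 0 (same)
  Node 1: index 1 -> 1 (same)
  Node 2: index 3 -> 3 (same)
  Node 3: index 4 -> 4 (same)
  Node 4: index 5 -> 6 (moved)
  Node 5: index 6 -> 5 (moved)
  Node 6: index 2 -> 2 (same)
Nodes that changed position: 4 5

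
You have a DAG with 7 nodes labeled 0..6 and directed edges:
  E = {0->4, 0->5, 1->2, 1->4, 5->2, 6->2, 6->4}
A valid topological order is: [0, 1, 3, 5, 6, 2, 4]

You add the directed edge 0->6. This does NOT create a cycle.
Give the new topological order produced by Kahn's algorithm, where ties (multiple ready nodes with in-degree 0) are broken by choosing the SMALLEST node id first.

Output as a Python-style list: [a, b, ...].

Answer: [0, 1, 3, 5, 6, 2, 4]

Derivation:
Old toposort: [0, 1, 3, 5, 6, 2, 4]
Added edge: 0->6
Position of 0 (0) < position of 6 (4). Old order still valid.
Run Kahn's algorithm (break ties by smallest node id):
  initial in-degrees: [0, 0, 3, 0, 3, 1, 1]
  ready (indeg=0): [0, 1, 3]
  pop 0: indeg[4]->2; indeg[5]->0; indeg[6]->0 | ready=[1, 3, 5, 6] | order so far=[0]
  pop 1: indeg[2]->2; indeg[4]->1 | ready=[3, 5, 6] | order so far=[0, 1]
  pop 3: no out-edges | ready=[5, 6] | order so far=[0, 1, 3]
  pop 5: indeg[2]->1 | ready=[6] | order so far=[0, 1, 3, 5]
  pop 6: indeg[2]->0; indeg[4]->0 | ready=[2, 4] | order so far=[0, 1, 3, 5, 6]
  pop 2: no out-edges | ready=[4] | order so far=[0, 1, 3, 5, 6, 2]
  pop 4: no out-edges | ready=[] | order so far=[0, 1, 3, 5, 6, 2, 4]
  Result: [0, 1, 3, 5, 6, 2, 4]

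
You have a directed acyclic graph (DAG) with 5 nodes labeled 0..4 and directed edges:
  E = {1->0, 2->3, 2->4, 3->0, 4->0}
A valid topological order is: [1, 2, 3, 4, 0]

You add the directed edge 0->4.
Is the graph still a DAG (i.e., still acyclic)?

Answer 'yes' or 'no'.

Answer: no

Derivation:
Given toposort: [1, 2, 3, 4, 0]
Position of 0: index 4; position of 4: index 3
New edge 0->4: backward (u after v in old order)
Backward edge: old toposort is now invalid. Check if this creates a cycle.
Does 4 already reach 0? Reachable from 4: [0, 4]. YES -> cycle!
Still a DAG? no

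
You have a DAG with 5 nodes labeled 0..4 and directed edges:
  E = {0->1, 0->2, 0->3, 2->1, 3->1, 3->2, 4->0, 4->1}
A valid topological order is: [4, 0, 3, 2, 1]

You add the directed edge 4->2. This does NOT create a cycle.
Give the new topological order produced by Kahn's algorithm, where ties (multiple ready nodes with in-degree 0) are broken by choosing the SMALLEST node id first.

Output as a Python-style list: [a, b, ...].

Old toposort: [4, 0, 3, 2, 1]
Added edge: 4->2
Position of 4 (0) < position of 2 (3). Old order still valid.
Run Kahn's algorithm (break ties by smallest node id):
  initial in-degrees: [1, 4, 3, 1, 0]
  ready (indeg=0): [4]
  pop 4: indeg[0]->0; indeg[1]->3; indeg[2]->2 | ready=[0] | order so far=[4]
  pop 0: indeg[1]->2; indeg[2]->1; indeg[3]->0 | ready=[3] | order so far=[4, 0]
  pop 3: indeg[1]->1; indeg[2]->0 | ready=[2] | order so far=[4, 0, 3]
  pop 2: indeg[1]->0 | ready=[1] | order so far=[4, 0, 3, 2]
  pop 1: no out-edges | ready=[] | order so far=[4, 0, 3, 2, 1]
  Result: [4, 0, 3, 2, 1]

Answer: [4, 0, 3, 2, 1]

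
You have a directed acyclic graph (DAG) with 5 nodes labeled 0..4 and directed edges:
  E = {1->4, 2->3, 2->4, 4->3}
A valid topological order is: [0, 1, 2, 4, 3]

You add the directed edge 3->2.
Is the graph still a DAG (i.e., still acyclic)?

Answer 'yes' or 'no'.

Given toposort: [0, 1, 2, 4, 3]
Position of 3: index 4; position of 2: index 2
New edge 3->2: backward (u after v in old order)
Backward edge: old toposort is now invalid. Check if this creates a cycle.
Does 2 already reach 3? Reachable from 2: [2, 3, 4]. YES -> cycle!
Still a DAG? no

Answer: no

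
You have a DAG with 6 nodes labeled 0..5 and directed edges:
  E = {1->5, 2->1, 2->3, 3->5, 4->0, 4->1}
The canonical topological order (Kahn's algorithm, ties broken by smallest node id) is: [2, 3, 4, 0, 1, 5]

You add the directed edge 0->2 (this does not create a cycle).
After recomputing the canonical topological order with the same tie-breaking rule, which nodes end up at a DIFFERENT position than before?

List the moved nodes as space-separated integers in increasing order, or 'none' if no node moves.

Answer: 0 1 2 3 4

Derivation:
Old toposort: [2, 3, 4, 0, 1, 5]
Added edge 0->2
Recompute Kahn (smallest-id tiebreak):
  initial in-degrees: [1, 2, 1, 1, 0, 2]
  ready (indeg=0): [4]
  pop 4: indeg[0]->0; indeg[1]->1 | ready=[0] | order so far=[4]
  pop 0: indeg[2]->0 | ready=[2] | order so far=[4, 0]
  pop 2: indeg[1]->0; indeg[3]->0 | ready=[1, 3] | order so far=[4, 0, 2]
  pop 1: indeg[5]->1 | ready=[3] | order so far=[4, 0, 2, 1]
  pop 3: indeg[5]->0 | ready=[5] | order so far=[4, 0, 2, 1, 3]
  pop 5: no out-edges | ready=[] | order so far=[4, 0, 2, 1, 3, 5]
New canonical toposort: [4, 0, 2, 1, 3, 5]
Compare positions:
  Node 0: index 3 -> 1 (moved)
  Node 1: index 4 -> 3 (moved)
  Node 2: index 0 -> 2 (moved)
  Node 3: index 1 -> 4 (moved)
  Node 4: index 2 -> 0 (moved)
  Node 5: index 5 -> 5 (same)
Nodes that changed position: 0 1 2 3 4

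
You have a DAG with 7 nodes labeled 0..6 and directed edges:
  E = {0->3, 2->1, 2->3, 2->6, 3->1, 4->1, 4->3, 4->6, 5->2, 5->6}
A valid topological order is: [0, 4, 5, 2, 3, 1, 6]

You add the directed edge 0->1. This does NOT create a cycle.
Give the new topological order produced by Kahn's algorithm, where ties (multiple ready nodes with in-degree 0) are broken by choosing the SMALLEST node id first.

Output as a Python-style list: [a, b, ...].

Answer: [0, 4, 5, 2, 3, 1, 6]

Derivation:
Old toposort: [0, 4, 5, 2, 3, 1, 6]
Added edge: 0->1
Position of 0 (0) < position of 1 (5). Old order still valid.
Run Kahn's algorithm (break ties by smallest node id):
  initial in-degrees: [0, 4, 1, 3, 0, 0, 3]
  ready (indeg=0): [0, 4, 5]
  pop 0: indeg[1]->3; indeg[3]->2 | ready=[4, 5] | order so far=[0]
  pop 4: indeg[1]->2; indeg[3]->1; indeg[6]->2 | ready=[5] | order so far=[0, 4]
  pop 5: indeg[2]->0; indeg[6]->1 | ready=[2] | order so far=[0, 4, 5]
  pop 2: indeg[1]->1; indeg[3]->0; indeg[6]->0 | ready=[3, 6] | order so far=[0, 4, 5, 2]
  pop 3: indeg[1]->0 | ready=[1, 6] | order so far=[0, 4, 5, 2, 3]
  pop 1: no out-edges | ready=[6] | order so far=[0, 4, 5, 2, 3, 1]
  pop 6: no out-edges | ready=[] | order so far=[0, 4, 5, 2, 3, 1, 6]
  Result: [0, 4, 5, 2, 3, 1, 6]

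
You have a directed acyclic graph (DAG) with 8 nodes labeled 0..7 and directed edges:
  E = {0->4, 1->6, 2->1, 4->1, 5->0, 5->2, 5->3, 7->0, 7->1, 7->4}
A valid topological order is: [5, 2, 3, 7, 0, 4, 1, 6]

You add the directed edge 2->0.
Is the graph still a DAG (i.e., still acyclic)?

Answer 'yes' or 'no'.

Given toposort: [5, 2, 3, 7, 0, 4, 1, 6]
Position of 2: index 1; position of 0: index 4
New edge 2->0: forward
Forward edge: respects the existing order. Still a DAG, same toposort still valid.
Still a DAG? yes

Answer: yes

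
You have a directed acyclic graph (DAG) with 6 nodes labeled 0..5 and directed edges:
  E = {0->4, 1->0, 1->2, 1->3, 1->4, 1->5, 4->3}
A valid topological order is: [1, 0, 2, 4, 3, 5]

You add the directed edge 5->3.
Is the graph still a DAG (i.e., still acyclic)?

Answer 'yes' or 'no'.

Given toposort: [1, 0, 2, 4, 3, 5]
Position of 5: index 5; position of 3: index 4
New edge 5->3: backward (u after v in old order)
Backward edge: old toposort is now invalid. Check if this creates a cycle.
Does 3 already reach 5? Reachable from 3: [3]. NO -> still a DAG (reorder needed).
Still a DAG? yes

Answer: yes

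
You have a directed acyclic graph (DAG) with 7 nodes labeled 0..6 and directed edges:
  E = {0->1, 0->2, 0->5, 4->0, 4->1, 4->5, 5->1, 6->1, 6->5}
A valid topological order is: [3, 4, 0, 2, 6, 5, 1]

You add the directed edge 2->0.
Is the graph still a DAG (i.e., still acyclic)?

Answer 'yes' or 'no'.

Given toposort: [3, 4, 0, 2, 6, 5, 1]
Position of 2: index 3; position of 0: index 2
New edge 2->0: backward (u after v in old order)
Backward edge: old toposort is now invalid. Check if this creates a cycle.
Does 0 already reach 2? Reachable from 0: [0, 1, 2, 5]. YES -> cycle!
Still a DAG? no

Answer: no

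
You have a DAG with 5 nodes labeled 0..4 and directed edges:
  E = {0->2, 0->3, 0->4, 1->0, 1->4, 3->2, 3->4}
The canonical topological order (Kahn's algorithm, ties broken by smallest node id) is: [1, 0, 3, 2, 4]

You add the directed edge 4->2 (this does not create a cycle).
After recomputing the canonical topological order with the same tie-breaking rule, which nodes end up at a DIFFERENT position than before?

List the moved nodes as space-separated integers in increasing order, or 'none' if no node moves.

Old toposort: [1, 0, 3, 2, 4]
Added edge 4->2
Recompute Kahn (smallest-id tiebreak):
  initial in-degrees: [1, 0, 3, 1, 3]
  ready (indeg=0): [1]
  pop 1: indeg[0]->0; indeg[4]->2 | ready=[0] | order so far=[1]
  pop 0: indeg[2]->2; indeg[3]->0; indeg[4]->1 | ready=[3] | order so far=[1, 0]
  pop 3: indeg[2]->1; indeg[4]->0 | ready=[4] | order so far=[1, 0, 3]
  pop 4: indeg[2]->0 | ready=[2] | order so far=[1, 0, 3, 4]
  pop 2: no out-edges | ready=[] | order so far=[1, 0, 3, 4, 2]
New canonical toposort: [1, 0, 3, 4, 2]
Compare positions:
  Node 0: index 1 -> 1 (same)
  Node 1: index 0 -> 0 (same)
  Node 2: index 3 -> 4 (moved)
  Node 3: index 2 -> 2 (same)
  Node 4: index 4 -> 3 (moved)
Nodes that changed position: 2 4

Answer: 2 4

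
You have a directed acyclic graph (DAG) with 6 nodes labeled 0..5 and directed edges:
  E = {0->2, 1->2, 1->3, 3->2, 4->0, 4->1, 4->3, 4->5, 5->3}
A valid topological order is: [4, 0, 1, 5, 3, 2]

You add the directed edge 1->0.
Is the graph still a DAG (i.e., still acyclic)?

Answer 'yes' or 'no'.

Answer: yes

Derivation:
Given toposort: [4, 0, 1, 5, 3, 2]
Position of 1: index 2; position of 0: index 1
New edge 1->0: backward (u after v in old order)
Backward edge: old toposort is now invalid. Check if this creates a cycle.
Does 0 already reach 1? Reachable from 0: [0, 2]. NO -> still a DAG (reorder needed).
Still a DAG? yes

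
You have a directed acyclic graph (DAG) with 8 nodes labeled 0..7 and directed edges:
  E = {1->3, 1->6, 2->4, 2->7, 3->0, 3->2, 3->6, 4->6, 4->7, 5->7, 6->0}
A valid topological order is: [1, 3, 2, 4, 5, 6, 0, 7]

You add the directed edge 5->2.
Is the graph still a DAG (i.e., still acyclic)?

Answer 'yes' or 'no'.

Given toposort: [1, 3, 2, 4, 5, 6, 0, 7]
Position of 5: index 4; position of 2: index 2
New edge 5->2: backward (u after v in old order)
Backward edge: old toposort is now invalid. Check if this creates a cycle.
Does 2 already reach 5? Reachable from 2: [0, 2, 4, 6, 7]. NO -> still a DAG (reorder needed).
Still a DAG? yes

Answer: yes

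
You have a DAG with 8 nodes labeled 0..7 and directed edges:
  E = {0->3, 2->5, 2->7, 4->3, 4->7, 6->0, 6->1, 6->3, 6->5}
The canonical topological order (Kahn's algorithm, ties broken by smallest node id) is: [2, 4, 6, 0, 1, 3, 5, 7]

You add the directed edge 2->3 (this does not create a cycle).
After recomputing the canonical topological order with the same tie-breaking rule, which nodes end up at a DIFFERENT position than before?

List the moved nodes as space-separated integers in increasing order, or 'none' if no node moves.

Old toposort: [2, 4, 6, 0, 1, 3, 5, 7]
Added edge 2->3
Recompute Kahn (smallest-id tiebreak):
  initial in-degrees: [1, 1, 0, 4, 0, 2, 0, 2]
  ready (indeg=0): [2, 4, 6]
  pop 2: indeg[3]->3; indeg[5]->1; indeg[7]->1 | ready=[4, 6] | order so far=[2]
  pop 4: indeg[3]->2; indeg[7]->0 | ready=[6, 7] | order so far=[2, 4]
  pop 6: indeg[0]->0; indeg[1]->0; indeg[3]->1; indeg[5]->0 | ready=[0, 1, 5, 7] | order so far=[2, 4, 6]
  pop 0: indeg[3]->0 | ready=[1, 3, 5, 7] | order so far=[2, 4, 6, 0]
  pop 1: no out-edges | ready=[3, 5, 7] | order so far=[2, 4, 6, 0, 1]
  pop 3: no out-edges | ready=[5, 7] | order so far=[2, 4, 6, 0, 1, 3]
  pop 5: no out-edges | ready=[7] | order so far=[2, 4, 6, 0, 1, 3, 5]
  pop 7: no out-edges | ready=[] | order so far=[2, 4, 6, 0, 1, 3, 5, 7]
New canonical toposort: [2, 4, 6, 0, 1, 3, 5, 7]
Compare positions:
  Node 0: index 3 -> 3 (same)
  Node 1: index 4 -> 4 (same)
  Node 2: index 0 -> 0 (same)
  Node 3: index 5 -> 5 (same)
  Node 4: index 1 -> 1 (same)
  Node 5: index 6 -> 6 (same)
  Node 6: index 2 -> 2 (same)
  Node 7: index 7 -> 7 (same)
Nodes that changed position: none

Answer: none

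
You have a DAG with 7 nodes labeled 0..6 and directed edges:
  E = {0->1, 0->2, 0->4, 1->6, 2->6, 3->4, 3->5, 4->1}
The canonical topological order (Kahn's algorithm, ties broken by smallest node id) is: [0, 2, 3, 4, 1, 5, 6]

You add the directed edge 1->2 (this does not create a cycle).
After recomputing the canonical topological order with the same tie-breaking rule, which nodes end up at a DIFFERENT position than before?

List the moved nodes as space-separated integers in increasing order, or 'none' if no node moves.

Old toposort: [0, 2, 3, 4, 1, 5, 6]
Added edge 1->2
Recompute Kahn (smallest-id tiebreak):
  initial in-degrees: [0, 2, 2, 0, 2, 1, 2]
  ready (indeg=0): [0, 3]
  pop 0: indeg[1]->1; indeg[2]->1; indeg[4]->1 | ready=[3] | order so far=[0]
  pop 3: indeg[4]->0; indeg[5]->0 | ready=[4, 5] | order so far=[0, 3]
  pop 4: indeg[1]->0 | ready=[1, 5] | order so far=[0, 3, 4]
  pop 1: indeg[2]->0; indeg[6]->1 | ready=[2, 5] | order so far=[0, 3, 4, 1]
  pop 2: indeg[6]->0 | ready=[5, 6] | order so far=[0, 3, 4, 1, 2]
  pop 5: no out-edges | ready=[6] | order so far=[0, 3, 4, 1, 2, 5]
  pop 6: no out-edges | ready=[] | order so far=[0, 3, 4, 1, 2, 5, 6]
New canonical toposort: [0, 3, 4, 1, 2, 5, 6]
Compare positions:
  Node 0: index 0 -> 0 (same)
  Node 1: index 4 -> 3 (moved)
  Node 2: index 1 -> 4 (moved)
  Node 3: index 2 -> 1 (moved)
  Node 4: index 3 -> 2 (moved)
  Node 5: index 5 -> 5 (same)
  Node 6: index 6 -> 6 (same)
Nodes that changed position: 1 2 3 4

Answer: 1 2 3 4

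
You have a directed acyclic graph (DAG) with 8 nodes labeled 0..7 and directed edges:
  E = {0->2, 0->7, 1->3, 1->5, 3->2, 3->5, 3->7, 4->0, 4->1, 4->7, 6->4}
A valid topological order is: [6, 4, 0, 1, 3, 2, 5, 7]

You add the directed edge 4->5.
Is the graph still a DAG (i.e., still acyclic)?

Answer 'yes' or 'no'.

Answer: yes

Derivation:
Given toposort: [6, 4, 0, 1, 3, 2, 5, 7]
Position of 4: index 1; position of 5: index 6
New edge 4->5: forward
Forward edge: respects the existing order. Still a DAG, same toposort still valid.
Still a DAG? yes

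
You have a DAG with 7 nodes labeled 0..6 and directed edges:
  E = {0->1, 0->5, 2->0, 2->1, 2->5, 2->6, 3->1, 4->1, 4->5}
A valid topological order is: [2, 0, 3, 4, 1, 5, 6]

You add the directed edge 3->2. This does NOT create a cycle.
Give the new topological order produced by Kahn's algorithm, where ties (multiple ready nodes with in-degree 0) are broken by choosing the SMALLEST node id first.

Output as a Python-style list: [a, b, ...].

Answer: [3, 2, 0, 4, 1, 5, 6]

Derivation:
Old toposort: [2, 0, 3, 4, 1, 5, 6]
Added edge: 3->2
Position of 3 (2) > position of 2 (0). Must reorder: 3 must now come before 2.
Run Kahn's algorithm (break ties by smallest node id):
  initial in-degrees: [1, 4, 1, 0, 0, 3, 1]
  ready (indeg=0): [3, 4]
  pop 3: indeg[1]->3; indeg[2]->0 | ready=[2, 4] | order so far=[3]
  pop 2: indeg[0]->0; indeg[1]->2; indeg[5]->2; indeg[6]->0 | ready=[0, 4, 6] | order so far=[3, 2]
  pop 0: indeg[1]->1; indeg[5]->1 | ready=[4, 6] | order so far=[3, 2, 0]
  pop 4: indeg[1]->0; indeg[5]->0 | ready=[1, 5, 6] | order so far=[3, 2, 0, 4]
  pop 1: no out-edges | ready=[5, 6] | order so far=[3, 2, 0, 4, 1]
  pop 5: no out-edges | ready=[6] | order so far=[3, 2, 0, 4, 1, 5]
  pop 6: no out-edges | ready=[] | order so far=[3, 2, 0, 4, 1, 5, 6]
  Result: [3, 2, 0, 4, 1, 5, 6]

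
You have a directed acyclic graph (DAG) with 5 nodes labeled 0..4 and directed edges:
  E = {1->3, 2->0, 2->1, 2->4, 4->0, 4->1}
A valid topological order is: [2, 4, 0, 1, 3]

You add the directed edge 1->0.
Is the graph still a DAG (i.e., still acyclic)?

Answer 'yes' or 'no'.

Answer: yes

Derivation:
Given toposort: [2, 4, 0, 1, 3]
Position of 1: index 3; position of 0: index 2
New edge 1->0: backward (u after v in old order)
Backward edge: old toposort is now invalid. Check if this creates a cycle.
Does 0 already reach 1? Reachable from 0: [0]. NO -> still a DAG (reorder needed).
Still a DAG? yes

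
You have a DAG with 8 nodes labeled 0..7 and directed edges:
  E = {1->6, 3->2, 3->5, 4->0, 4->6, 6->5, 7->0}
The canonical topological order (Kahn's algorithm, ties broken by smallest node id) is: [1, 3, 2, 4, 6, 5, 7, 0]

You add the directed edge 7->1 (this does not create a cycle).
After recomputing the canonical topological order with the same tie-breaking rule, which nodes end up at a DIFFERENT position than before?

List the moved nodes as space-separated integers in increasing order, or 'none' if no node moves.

Answer: 0 1 2 3 4 5 6 7

Derivation:
Old toposort: [1, 3, 2, 4, 6, 5, 7, 0]
Added edge 7->1
Recompute Kahn (smallest-id tiebreak):
  initial in-degrees: [2, 1, 1, 0, 0, 2, 2, 0]
  ready (indeg=0): [3, 4, 7]
  pop 3: indeg[2]->0; indeg[5]->1 | ready=[2, 4, 7] | order so far=[3]
  pop 2: no out-edges | ready=[4, 7] | order so far=[3, 2]
  pop 4: indeg[0]->1; indeg[6]->1 | ready=[7] | order so far=[3, 2, 4]
  pop 7: indeg[0]->0; indeg[1]->0 | ready=[0, 1] | order so far=[3, 2, 4, 7]
  pop 0: no out-edges | ready=[1] | order so far=[3, 2, 4, 7, 0]
  pop 1: indeg[6]->0 | ready=[6] | order so far=[3, 2, 4, 7, 0, 1]
  pop 6: indeg[5]->0 | ready=[5] | order so far=[3, 2, 4, 7, 0, 1, 6]
  pop 5: no out-edges | ready=[] | order so far=[3, 2, 4, 7, 0, 1, 6, 5]
New canonical toposort: [3, 2, 4, 7, 0, 1, 6, 5]
Compare positions:
  Node 0: index 7 -> 4 (moved)
  Node 1: index 0 -> 5 (moved)
  Node 2: index 2 -> 1 (moved)
  Node 3: index 1 -> 0 (moved)
  Node 4: index 3 -> 2 (moved)
  Node 5: index 5 -> 7 (moved)
  Node 6: index 4 -> 6 (moved)
  Node 7: index 6 -> 3 (moved)
Nodes that changed position: 0 1 2 3 4 5 6 7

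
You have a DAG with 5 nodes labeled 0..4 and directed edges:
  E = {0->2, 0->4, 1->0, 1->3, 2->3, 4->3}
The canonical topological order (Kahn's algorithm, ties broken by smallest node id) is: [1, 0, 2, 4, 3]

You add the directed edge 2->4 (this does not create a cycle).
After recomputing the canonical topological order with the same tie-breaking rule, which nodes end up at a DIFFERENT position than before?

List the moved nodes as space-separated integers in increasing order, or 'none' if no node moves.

Old toposort: [1, 0, 2, 4, 3]
Added edge 2->4
Recompute Kahn (smallest-id tiebreak):
  initial in-degrees: [1, 0, 1, 3, 2]
  ready (indeg=0): [1]
  pop 1: indeg[0]->0; indeg[3]->2 | ready=[0] | order so far=[1]
  pop 0: indeg[2]->0; indeg[4]->1 | ready=[2] | order so far=[1, 0]
  pop 2: indeg[3]->1; indeg[4]->0 | ready=[4] | order so far=[1, 0, 2]
  pop 4: indeg[3]->0 | ready=[3] | order so far=[1, 0, 2, 4]
  pop 3: no out-edges | ready=[] | order so far=[1, 0, 2, 4, 3]
New canonical toposort: [1, 0, 2, 4, 3]
Compare positions:
  Node 0: index 1 -> 1 (same)
  Node 1: index 0 -> 0 (same)
  Node 2: index 2 -> 2 (same)
  Node 3: index 4 -> 4 (same)
  Node 4: index 3 -> 3 (same)
Nodes that changed position: none

Answer: none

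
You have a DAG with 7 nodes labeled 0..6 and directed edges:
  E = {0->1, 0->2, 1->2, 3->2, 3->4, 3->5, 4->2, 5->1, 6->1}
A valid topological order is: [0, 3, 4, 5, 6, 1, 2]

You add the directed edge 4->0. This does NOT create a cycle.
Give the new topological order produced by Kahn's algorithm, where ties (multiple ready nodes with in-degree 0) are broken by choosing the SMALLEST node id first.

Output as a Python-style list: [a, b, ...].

Old toposort: [0, 3, 4, 5, 6, 1, 2]
Added edge: 4->0
Position of 4 (2) > position of 0 (0). Must reorder: 4 must now come before 0.
Run Kahn's algorithm (break ties by smallest node id):
  initial in-degrees: [1, 3, 4, 0, 1, 1, 0]
  ready (indeg=0): [3, 6]
  pop 3: indeg[2]->3; indeg[4]->0; indeg[5]->0 | ready=[4, 5, 6] | order so far=[3]
  pop 4: indeg[0]->0; indeg[2]->2 | ready=[0, 5, 6] | order so far=[3, 4]
  pop 0: indeg[1]->2; indeg[2]->1 | ready=[5, 6] | order so far=[3, 4, 0]
  pop 5: indeg[1]->1 | ready=[6] | order so far=[3, 4, 0, 5]
  pop 6: indeg[1]->0 | ready=[1] | order so far=[3, 4, 0, 5, 6]
  pop 1: indeg[2]->0 | ready=[2] | order so far=[3, 4, 0, 5, 6, 1]
  pop 2: no out-edges | ready=[] | order so far=[3, 4, 0, 5, 6, 1, 2]
  Result: [3, 4, 0, 5, 6, 1, 2]

Answer: [3, 4, 0, 5, 6, 1, 2]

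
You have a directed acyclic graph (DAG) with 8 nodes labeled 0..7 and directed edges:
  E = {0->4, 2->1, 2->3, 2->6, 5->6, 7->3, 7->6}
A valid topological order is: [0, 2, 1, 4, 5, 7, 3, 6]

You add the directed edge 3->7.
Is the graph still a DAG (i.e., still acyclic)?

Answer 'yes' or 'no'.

Answer: no

Derivation:
Given toposort: [0, 2, 1, 4, 5, 7, 3, 6]
Position of 3: index 6; position of 7: index 5
New edge 3->7: backward (u after v in old order)
Backward edge: old toposort is now invalid. Check if this creates a cycle.
Does 7 already reach 3? Reachable from 7: [3, 6, 7]. YES -> cycle!
Still a DAG? no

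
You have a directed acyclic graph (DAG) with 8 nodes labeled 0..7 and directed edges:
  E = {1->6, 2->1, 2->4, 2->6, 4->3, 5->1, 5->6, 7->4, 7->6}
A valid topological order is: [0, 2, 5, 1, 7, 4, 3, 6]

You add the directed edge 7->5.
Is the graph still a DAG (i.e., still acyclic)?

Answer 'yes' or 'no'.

Answer: yes

Derivation:
Given toposort: [0, 2, 5, 1, 7, 4, 3, 6]
Position of 7: index 4; position of 5: index 2
New edge 7->5: backward (u after v in old order)
Backward edge: old toposort is now invalid. Check if this creates a cycle.
Does 5 already reach 7? Reachable from 5: [1, 5, 6]. NO -> still a DAG (reorder needed).
Still a DAG? yes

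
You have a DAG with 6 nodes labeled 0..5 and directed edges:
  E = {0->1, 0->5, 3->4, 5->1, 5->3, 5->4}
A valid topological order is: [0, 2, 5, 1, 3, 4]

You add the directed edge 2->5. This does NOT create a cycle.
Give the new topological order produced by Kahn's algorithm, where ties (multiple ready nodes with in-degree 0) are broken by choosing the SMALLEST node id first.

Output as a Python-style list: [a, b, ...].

Answer: [0, 2, 5, 1, 3, 4]

Derivation:
Old toposort: [0, 2, 5, 1, 3, 4]
Added edge: 2->5
Position of 2 (1) < position of 5 (2). Old order still valid.
Run Kahn's algorithm (break ties by smallest node id):
  initial in-degrees: [0, 2, 0, 1, 2, 2]
  ready (indeg=0): [0, 2]
  pop 0: indeg[1]->1; indeg[5]->1 | ready=[2] | order so far=[0]
  pop 2: indeg[5]->0 | ready=[5] | order so far=[0, 2]
  pop 5: indeg[1]->0; indeg[3]->0; indeg[4]->1 | ready=[1, 3] | order so far=[0, 2, 5]
  pop 1: no out-edges | ready=[3] | order so far=[0, 2, 5, 1]
  pop 3: indeg[4]->0 | ready=[4] | order so far=[0, 2, 5, 1, 3]
  pop 4: no out-edges | ready=[] | order so far=[0, 2, 5, 1, 3, 4]
  Result: [0, 2, 5, 1, 3, 4]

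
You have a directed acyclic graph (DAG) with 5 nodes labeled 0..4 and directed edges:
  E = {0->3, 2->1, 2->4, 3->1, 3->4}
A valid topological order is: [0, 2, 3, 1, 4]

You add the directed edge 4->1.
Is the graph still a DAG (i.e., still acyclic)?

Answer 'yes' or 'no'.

Answer: yes

Derivation:
Given toposort: [0, 2, 3, 1, 4]
Position of 4: index 4; position of 1: index 3
New edge 4->1: backward (u after v in old order)
Backward edge: old toposort is now invalid. Check if this creates a cycle.
Does 1 already reach 4? Reachable from 1: [1]. NO -> still a DAG (reorder needed).
Still a DAG? yes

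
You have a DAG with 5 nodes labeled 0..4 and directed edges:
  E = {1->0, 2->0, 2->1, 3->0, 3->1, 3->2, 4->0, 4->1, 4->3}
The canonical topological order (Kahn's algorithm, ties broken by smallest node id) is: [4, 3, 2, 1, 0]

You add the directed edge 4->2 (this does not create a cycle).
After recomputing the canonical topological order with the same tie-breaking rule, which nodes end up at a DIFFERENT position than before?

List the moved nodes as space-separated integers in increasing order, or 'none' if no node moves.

Answer: none

Derivation:
Old toposort: [4, 3, 2, 1, 0]
Added edge 4->2
Recompute Kahn (smallest-id tiebreak):
  initial in-degrees: [4, 3, 2, 1, 0]
  ready (indeg=0): [4]
  pop 4: indeg[0]->3; indeg[1]->2; indeg[2]->1; indeg[3]->0 | ready=[3] | order so far=[4]
  pop 3: indeg[0]->2; indeg[1]->1; indeg[2]->0 | ready=[2] | order so far=[4, 3]
  pop 2: indeg[0]->1; indeg[1]->0 | ready=[1] | order so far=[4, 3, 2]
  pop 1: indeg[0]->0 | ready=[0] | order so far=[4, 3, 2, 1]
  pop 0: no out-edges | ready=[] | order so far=[4, 3, 2, 1, 0]
New canonical toposort: [4, 3, 2, 1, 0]
Compare positions:
  Node 0: index 4 -> 4 (same)
  Node 1: index 3 -> 3 (same)
  Node 2: index 2 -> 2 (same)
  Node 3: index 1 -> 1 (same)
  Node 4: index 0 -> 0 (same)
Nodes that changed position: none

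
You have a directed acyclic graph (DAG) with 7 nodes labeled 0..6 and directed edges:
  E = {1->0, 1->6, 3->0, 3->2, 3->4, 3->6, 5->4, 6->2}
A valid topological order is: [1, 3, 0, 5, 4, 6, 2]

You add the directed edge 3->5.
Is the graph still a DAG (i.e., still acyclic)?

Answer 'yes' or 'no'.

Answer: yes

Derivation:
Given toposort: [1, 3, 0, 5, 4, 6, 2]
Position of 3: index 1; position of 5: index 3
New edge 3->5: forward
Forward edge: respects the existing order. Still a DAG, same toposort still valid.
Still a DAG? yes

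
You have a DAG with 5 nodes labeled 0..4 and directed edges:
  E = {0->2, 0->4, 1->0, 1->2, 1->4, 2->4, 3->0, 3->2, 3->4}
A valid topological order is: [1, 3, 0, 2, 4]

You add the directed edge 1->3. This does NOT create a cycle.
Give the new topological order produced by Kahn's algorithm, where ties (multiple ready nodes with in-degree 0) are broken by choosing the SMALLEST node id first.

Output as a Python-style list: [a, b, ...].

Old toposort: [1, 3, 0, 2, 4]
Added edge: 1->3
Position of 1 (0) < position of 3 (1). Old order still valid.
Run Kahn's algorithm (break ties by smallest node id):
  initial in-degrees: [2, 0, 3, 1, 4]
  ready (indeg=0): [1]
  pop 1: indeg[0]->1; indeg[2]->2; indeg[3]->0; indeg[4]->3 | ready=[3] | order so far=[1]
  pop 3: indeg[0]->0; indeg[2]->1; indeg[4]->2 | ready=[0] | order so far=[1, 3]
  pop 0: indeg[2]->0; indeg[4]->1 | ready=[2] | order so far=[1, 3, 0]
  pop 2: indeg[4]->0 | ready=[4] | order so far=[1, 3, 0, 2]
  pop 4: no out-edges | ready=[] | order so far=[1, 3, 0, 2, 4]
  Result: [1, 3, 0, 2, 4]

Answer: [1, 3, 0, 2, 4]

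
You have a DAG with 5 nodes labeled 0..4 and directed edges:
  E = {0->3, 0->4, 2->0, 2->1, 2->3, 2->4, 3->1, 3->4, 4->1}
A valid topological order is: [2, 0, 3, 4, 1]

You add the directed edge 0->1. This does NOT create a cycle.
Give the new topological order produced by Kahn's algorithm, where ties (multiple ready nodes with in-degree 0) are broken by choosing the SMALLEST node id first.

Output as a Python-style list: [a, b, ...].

Old toposort: [2, 0, 3, 4, 1]
Added edge: 0->1
Position of 0 (1) < position of 1 (4). Old order still valid.
Run Kahn's algorithm (break ties by smallest node id):
  initial in-degrees: [1, 4, 0, 2, 3]
  ready (indeg=0): [2]
  pop 2: indeg[0]->0; indeg[1]->3; indeg[3]->1; indeg[4]->2 | ready=[0] | order so far=[2]
  pop 0: indeg[1]->2; indeg[3]->0; indeg[4]->1 | ready=[3] | order so far=[2, 0]
  pop 3: indeg[1]->1; indeg[4]->0 | ready=[4] | order so far=[2, 0, 3]
  pop 4: indeg[1]->0 | ready=[1] | order so far=[2, 0, 3, 4]
  pop 1: no out-edges | ready=[] | order so far=[2, 0, 3, 4, 1]
  Result: [2, 0, 3, 4, 1]

Answer: [2, 0, 3, 4, 1]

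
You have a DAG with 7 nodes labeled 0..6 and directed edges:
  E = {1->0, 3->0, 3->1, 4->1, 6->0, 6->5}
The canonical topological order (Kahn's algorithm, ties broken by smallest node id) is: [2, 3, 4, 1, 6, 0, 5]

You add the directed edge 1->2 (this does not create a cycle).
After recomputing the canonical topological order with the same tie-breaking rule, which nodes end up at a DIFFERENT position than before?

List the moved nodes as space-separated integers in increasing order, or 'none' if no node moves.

Old toposort: [2, 3, 4, 1, 6, 0, 5]
Added edge 1->2
Recompute Kahn (smallest-id tiebreak):
  initial in-degrees: [3, 2, 1, 0, 0, 1, 0]
  ready (indeg=0): [3, 4, 6]
  pop 3: indeg[0]->2; indeg[1]->1 | ready=[4, 6] | order so far=[3]
  pop 4: indeg[1]->0 | ready=[1, 6] | order so far=[3, 4]
  pop 1: indeg[0]->1; indeg[2]->0 | ready=[2, 6] | order so far=[3, 4, 1]
  pop 2: no out-edges | ready=[6] | order so far=[3, 4, 1, 2]
  pop 6: indeg[0]->0; indeg[5]->0 | ready=[0, 5] | order so far=[3, 4, 1, 2, 6]
  pop 0: no out-edges | ready=[5] | order so far=[3, 4, 1, 2, 6, 0]
  pop 5: no out-edges | ready=[] | order so far=[3, 4, 1, 2, 6, 0, 5]
New canonical toposort: [3, 4, 1, 2, 6, 0, 5]
Compare positions:
  Node 0: index 5 -> 5 (same)
  Node 1: index 3 -> 2 (moved)
  Node 2: index 0 -> 3 (moved)
  Node 3: index 1 -> 0 (moved)
  Node 4: index 2 -> 1 (moved)
  Node 5: index 6 -> 6 (same)
  Node 6: index 4 -> 4 (same)
Nodes that changed position: 1 2 3 4

Answer: 1 2 3 4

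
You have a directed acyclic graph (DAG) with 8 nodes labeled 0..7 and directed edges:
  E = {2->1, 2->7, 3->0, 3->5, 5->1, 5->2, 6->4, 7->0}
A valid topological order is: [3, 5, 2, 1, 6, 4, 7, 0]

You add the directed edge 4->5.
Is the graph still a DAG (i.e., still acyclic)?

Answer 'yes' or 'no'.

Given toposort: [3, 5, 2, 1, 6, 4, 7, 0]
Position of 4: index 5; position of 5: index 1
New edge 4->5: backward (u after v in old order)
Backward edge: old toposort is now invalid. Check if this creates a cycle.
Does 5 already reach 4? Reachable from 5: [0, 1, 2, 5, 7]. NO -> still a DAG (reorder needed).
Still a DAG? yes

Answer: yes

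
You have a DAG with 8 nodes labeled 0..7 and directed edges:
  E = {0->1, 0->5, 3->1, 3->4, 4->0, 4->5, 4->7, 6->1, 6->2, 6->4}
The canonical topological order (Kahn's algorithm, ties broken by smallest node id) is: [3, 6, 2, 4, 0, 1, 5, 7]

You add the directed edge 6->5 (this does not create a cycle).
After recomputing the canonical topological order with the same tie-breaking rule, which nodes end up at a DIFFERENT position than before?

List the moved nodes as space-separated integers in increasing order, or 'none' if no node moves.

Old toposort: [3, 6, 2, 4, 0, 1, 5, 7]
Added edge 6->5
Recompute Kahn (smallest-id tiebreak):
  initial in-degrees: [1, 3, 1, 0, 2, 3, 0, 1]
  ready (indeg=0): [3, 6]
  pop 3: indeg[1]->2; indeg[4]->1 | ready=[6] | order so far=[3]
  pop 6: indeg[1]->1; indeg[2]->0; indeg[4]->0; indeg[5]->2 | ready=[2, 4] | order so far=[3, 6]
  pop 2: no out-edges | ready=[4] | order so far=[3, 6, 2]
  pop 4: indeg[0]->0; indeg[5]->1; indeg[7]->0 | ready=[0, 7] | order so far=[3, 6, 2, 4]
  pop 0: indeg[1]->0; indeg[5]->0 | ready=[1, 5, 7] | order so far=[3, 6, 2, 4, 0]
  pop 1: no out-edges | ready=[5, 7] | order so far=[3, 6, 2, 4, 0, 1]
  pop 5: no out-edges | ready=[7] | order so far=[3, 6, 2, 4, 0, 1, 5]
  pop 7: no out-edges | ready=[] | order so far=[3, 6, 2, 4, 0, 1, 5, 7]
New canonical toposort: [3, 6, 2, 4, 0, 1, 5, 7]
Compare positions:
  Node 0: index 4 -> 4 (same)
  Node 1: index 5 -> 5 (same)
  Node 2: index 2 -> 2 (same)
  Node 3: index 0 -> 0 (same)
  Node 4: index 3 -> 3 (same)
  Node 5: index 6 -> 6 (same)
  Node 6: index 1 -> 1 (same)
  Node 7: index 7 -> 7 (same)
Nodes that changed position: none

Answer: none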